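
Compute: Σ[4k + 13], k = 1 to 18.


Σ(4k+13) = 4·Σk + 13·n
= 4·171 + 13·18
= 684 + 234 = 918

Σ = 918


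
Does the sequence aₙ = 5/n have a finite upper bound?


a₁ = 5, a₂ = 5/2, a₃ = 5/3, ...
0 < aₙ ≤ 5 for all n ≥ 1
Lower bound: 0, Upper bound: 5
The sequence IS bounded

Bounded (0 < aₙ ≤ 5)


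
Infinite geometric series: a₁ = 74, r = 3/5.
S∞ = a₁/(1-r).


S∞ = a₁/(1-r) = 74/(1 - 3/5)
= 74/(2/5)
= 185

S∞ = 185


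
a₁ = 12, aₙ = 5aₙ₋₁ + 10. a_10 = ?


Computing step by step:
a_1 = 12
a_2 = 70
a_3 = 360
a_4 = 1810
a_5 = 9060
a_6 = 45310
a_7 = 226560
a_8 = 1132810
a_9 = 5664060
a_10 = 28320310


a_10 = 28320310


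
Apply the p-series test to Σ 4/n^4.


p-series test: Σ c/n^p converges if p > 1, diverges if p ≤ 1 (constant c > 0 doesn't affect convergence).
p = 4
4 > 1 → CONVERGES

Converges (p = 4 > 1)


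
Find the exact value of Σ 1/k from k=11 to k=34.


Σₖ₌11^34 1/k = 1/11 + 1/12 + 1/13 + ... + 1/34
= 15611884726969/13127595717600
≈ 1.1892

Sum = 15611884726969/13127595717600 ≈ 1.1892


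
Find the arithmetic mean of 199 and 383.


AM = (199 + 383)/2 = 582/2 = 291

AM = 291


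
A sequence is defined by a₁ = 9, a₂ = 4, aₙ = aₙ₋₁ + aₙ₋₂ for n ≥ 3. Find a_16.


Computing iteratively: 9, 4, 13, 17, 30, 47, 77, 124, 201, 325, 526, 851, ...
a_16 = 5833

a_16 = 5833


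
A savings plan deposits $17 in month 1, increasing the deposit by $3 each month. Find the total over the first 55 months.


aₙ = 17 + (55-1)×3 = 179
Sₙ = n(a₁+aₙ)/2 = 55×(17+179)/2
= 55×196/2 = 5390

S_55 = 5390


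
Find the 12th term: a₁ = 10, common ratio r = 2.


aₙ = a₁·r^(n-1)
= 10×2^11
= 10×2048
= 20480

a_12 = 20480


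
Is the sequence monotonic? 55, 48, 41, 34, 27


Differences: -7, -7, -7, -7
All differences < 0 → strictly DECREASING

Monotonically decreasing


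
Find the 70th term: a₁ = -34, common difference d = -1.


aₙ = a₁ + (n-1)d
= -34 + (70-1)×-1
= -34 - 69
= -103

a_70 = -103


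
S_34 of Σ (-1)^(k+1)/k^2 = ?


S = 1 - 1/4 + 1/9 - 1/16 + 1/25 - 1/36 + 1/49 - 1/64 ± ...
= 0.822
(Full series converges to +π²/12 ≈ +0.8225)

S_34 = 0.822


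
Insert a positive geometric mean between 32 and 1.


GM = √(32×1) = √32 = 5.6569

GM = 5.6569


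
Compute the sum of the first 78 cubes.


n(n+1)/2 = 78×79/2 = 3081
Σk³ = 3081² = 9492561

Σk³ = 9492561


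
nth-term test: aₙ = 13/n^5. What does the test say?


lim(n→∞) 13/n^5 = 0
lim aₙ = 0 → nth-term test is INCONCLUSIVE
(Need other tests; this is actually a convergent p-series with p=5 > 1)

Inconclusive (lim aₙ = 0; need another test)


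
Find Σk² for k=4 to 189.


Σₖ₌4^189 k² = Σₖ₌₁^189 k² − Σₖ₌₁^3 k²
= 189·190·379/6 − 3·4·7/6
= 2268315 − 14 = 2268301

Σk² = 2268301


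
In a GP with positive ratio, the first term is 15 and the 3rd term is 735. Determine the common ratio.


r^(n-1) = aₙ/a₁
r^2 = 735/15 = 49
r = 49^(1/2)
= ±7; taking r > 0 gives r = 7

r = 7


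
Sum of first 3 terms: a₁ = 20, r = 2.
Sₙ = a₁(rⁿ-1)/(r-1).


Sₙ = 20×(2^3 - 1)/(2 - 1)
= 20×(8 - 1)/1
= 20×7/1
= 140

S_3 = 140


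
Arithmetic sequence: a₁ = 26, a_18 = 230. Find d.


d = (aₙ - a₁)/(n-1)
= (230 - 26)/(18-1)
= 204/17 = 12

d = 12


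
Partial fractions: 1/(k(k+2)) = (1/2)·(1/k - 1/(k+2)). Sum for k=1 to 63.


1/(k(k+2)) = (1/2)·(1/k - 1/(k+2)) (partial fractions)
Telescoping: Σ = (1/2)·(1 + 1/2 - 1/64 - 1/65) = 6111/8320

Sum = 6111/8320


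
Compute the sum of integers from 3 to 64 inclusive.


Σₖ₌3^64 k = Σₖ₌₁^64 k − Σₖ₌₁^2 k
= 64·65/2 − 2·3/2
= 2080 − 3 = 2077

Σk = 2077


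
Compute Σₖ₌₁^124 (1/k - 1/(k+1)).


Telescoping: adjacent terms cancel.
= 1/1 - 1/125
= 1 - 1/125 = 124/125

Sum = 124/125


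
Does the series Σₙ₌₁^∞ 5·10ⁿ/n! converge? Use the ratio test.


aₙ = 5·10^n/n!
a_{n+1}/aₙ = 10^(n+1)/(n+1)! × n!/10^n  (constant 5 cancels)
= 10/(n+1)
L = lim(n→∞) 10/(n+1) = 0
L < 1 → series CONVERGES

Converges (ratio test: L = 0 < 1)


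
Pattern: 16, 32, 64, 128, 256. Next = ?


Pattern: powers of 2: 2ⁿ
Terms: 16, 32, 64, 128, 256
Next term = 512

Next term = 512


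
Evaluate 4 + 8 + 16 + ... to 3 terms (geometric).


Sₙ = 4×(2^3 - 1)/(2 - 1)
= 4×(8 - 1)/1
= 4×7/1
= 28

S_3 = 28


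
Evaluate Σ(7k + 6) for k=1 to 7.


Σ(7k+6) = 7·Σk + 6·n
= 7·28 + 6·7
= 196 + 42 = 238

Σ = 238


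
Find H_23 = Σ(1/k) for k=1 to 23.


H_23 = 1/1 + 1/2 + 1/3 + ... + 1/23
= 444316699/118982864
≈ 3.7343

H_23 = 444316699/118982864 ≈ 3.7343


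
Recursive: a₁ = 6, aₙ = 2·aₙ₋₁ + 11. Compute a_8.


Computing step by step:
a_1 = 6
a_2 = 23
a_3 = 57
a_4 = 125
a_5 = 261
a_6 = 533
a_7 = 1077
a_8 = 2165


a_8 = 2165


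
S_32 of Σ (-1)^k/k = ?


S = -1 + 1/2 - 1/3 + 1/4 - 1/5 + 1/6 - 1/7 + 1/8 ± ...
= -0.6778
(Full series converges to -ln(2) ≈ -0.6931)

S_32 = -0.6778


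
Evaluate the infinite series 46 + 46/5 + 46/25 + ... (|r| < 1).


S∞ = a₁/(1-r) = 46/(1 - 1/5)
= 46/(4/5)
= 115/2

S∞ = 115/2


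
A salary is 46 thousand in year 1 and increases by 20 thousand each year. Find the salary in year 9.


aₙ = a₁ + (n-1)d
= 46 + (9-1)×20
= 46 + 160
= 206

a_9 = 206


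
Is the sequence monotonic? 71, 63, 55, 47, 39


Differences: -8, -8, -8, -8
All differences < 0 → strictly DECREASING

Monotonically decreasing


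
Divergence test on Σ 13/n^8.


lim(n→∞) 13/n^8 = 0
lim aₙ = 0 → nth-term test is INCONCLUSIVE
(Need other tests; this is actually a convergent p-series with p=8 > 1)

Inconclusive (lim aₙ = 0; need another test)


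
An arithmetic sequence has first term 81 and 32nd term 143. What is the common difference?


d = (aₙ - a₁)/(n-1)
= (143 - 81)/(32-1)
= 62/31 = 2

d = 2


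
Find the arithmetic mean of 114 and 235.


AM = (114 + 235)/2 = 349/2 = 174.5

AM = 174.5


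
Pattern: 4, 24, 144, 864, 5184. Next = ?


Pattern: geometric (r=6)
Terms: 4, 24, 144, 864, 5184
Next term = 31104

Next term = 31104


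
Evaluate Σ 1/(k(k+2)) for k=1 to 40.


1/(k(k+2)) = (1/2)·(1/k - 1/(k+2)) (partial fractions)
Telescoping: Σ = (1/2)·(1 + 1/2 - 1/41 - 1/42) = 625/861

Sum = 625/861


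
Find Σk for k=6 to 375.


Σₖ₌6^375 k = Σₖ₌₁^375 k − Σₖ₌₁^5 k
= 375·376/2 − 5·6/2
= 70500 − 15 = 70485

Σk = 70485


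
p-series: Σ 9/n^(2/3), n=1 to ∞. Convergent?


p-series test: Σ c/n^p converges if p > 1, diverges if p ≤ 1 (constant c > 0 doesn't affect convergence).
p = 2/3
2/3 ≤ 1 → DIVERGES

Diverges (p = 2/3 ≤ 1)


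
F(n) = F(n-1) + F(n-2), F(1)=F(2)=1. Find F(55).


Fibonacci sequence: 1, 1, 2, 3, 5, 8, 13, 21, 34, 55, 89, ...
F(55) = 139583862445

F(55) = 139583862445


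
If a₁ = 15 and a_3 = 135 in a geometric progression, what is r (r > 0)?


r^(n-1) = aₙ/a₁
r^2 = 135/15 = 9
r = 9^(1/2)
= ±3; taking r > 0 gives r = 3

r = 3


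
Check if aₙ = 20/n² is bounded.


a₁ = 20, a₂ = 20/4, a₃ = 20/9, ...
0 < aₙ ≤ 20 for all n ≥ 1
The sequence IS bounded

Bounded (0 < aₙ ≤ 20)


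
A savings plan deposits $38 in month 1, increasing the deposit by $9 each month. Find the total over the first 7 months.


aₙ = 38 + (7-1)×9 = 92
Sₙ = n(a₁+aₙ)/2 = 7×(38+92)/2
= 7×130/2 = 455

S_7 = 455


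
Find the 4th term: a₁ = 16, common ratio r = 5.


aₙ = a₁·r^(n-1)
= 16×5^3
= 16×125
= 2000

a_4 = 2000


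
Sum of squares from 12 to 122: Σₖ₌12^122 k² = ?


Σₖ₌12^122 k² = Σₖ₌₁^122 k² − Σₖ₌₁^11 k²
= 122·123·245/6 − 11·12·23/6
= 612745 − 506 = 612239

Σk² = 612239


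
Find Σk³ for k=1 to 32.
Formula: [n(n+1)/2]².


n(n+1)/2 = 32×33/2 = 528
Σk³ = 528² = 278784

Σk³ = 278784


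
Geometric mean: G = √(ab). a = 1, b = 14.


GM = √(1×14) = √14 = 3.7417

GM = 3.7417


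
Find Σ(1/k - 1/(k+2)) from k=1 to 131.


Telescoping with gap 2: two head and two tail terms survive.
= (1 + 1/2) - (1/132 + 1/133)
= 3/2 - 1/132 - 1/133 = 26069/17556

Sum = 26069/17556


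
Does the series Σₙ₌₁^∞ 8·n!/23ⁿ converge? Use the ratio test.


aₙ = 8·n!/23^n
a_{n+1}/aₙ = (n+1)!/23^(n+1) × 23^n/n!  (constant 8 cancels)
= (n+1)/23
L = lim(n→∞) (n+1)/23 = ∞
L > 1 → series DIVERGES

Diverges (ratio test: L = ∞ > 1)


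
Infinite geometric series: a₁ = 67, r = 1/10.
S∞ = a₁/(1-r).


S∞ = a₁/(1-r) = 67/(1 - 1/10)
= 67/(9/10)
= 670/9

S∞ = 670/9


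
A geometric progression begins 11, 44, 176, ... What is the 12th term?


aₙ = a₁·r^(n-1)
= 11×4^11
= 11×4194304
= 46137344

a_12 = 46137344


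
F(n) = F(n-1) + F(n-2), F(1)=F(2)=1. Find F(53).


Fibonacci sequence: 1, 1, 2, 3, 5, 8, 13, 21, 34, 55, 89, ...
F(53) = 53316291173

F(53) = 53316291173


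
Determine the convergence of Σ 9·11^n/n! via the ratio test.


aₙ = 9·11^n/n!
a_{n+1}/aₙ = 11^(n+1)/(n+1)! × n!/11^n  (constant 9 cancels)
= 11/(n+1)
L = lim(n→∞) 11/(n+1) = 0
L < 1 → series CONVERGES

Converges (ratio test: L = 0 < 1)


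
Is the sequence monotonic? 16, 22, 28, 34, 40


Differences: 6, 6, 6, 6
All differences > 0 → strictly INCREASING

Monotonically increasing


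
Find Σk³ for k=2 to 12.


Σₖ₌2^12 k³ = [12·13/2]² − [1·2/2]²
= 6084 − 1 = 6083

Σk³ = 6083


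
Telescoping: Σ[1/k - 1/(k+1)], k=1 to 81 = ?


Telescoping: adjacent terms cancel.
= 1/1 - 1/82
= 1 - 1/82 = 81/82

Sum = 81/82


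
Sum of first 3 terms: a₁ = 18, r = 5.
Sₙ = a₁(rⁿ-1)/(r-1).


Sₙ = 18×(5^3 - 1)/(5 - 1)
= 18×(125 - 1)/4
= 18×124/4
= 558

S_3 = 558


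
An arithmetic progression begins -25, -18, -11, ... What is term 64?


aₙ = a₁ + (n-1)d
= -25 + (64-1)×7
= -25 + 441
= 416

a_64 = 416


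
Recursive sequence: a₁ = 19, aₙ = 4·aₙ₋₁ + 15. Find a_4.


Computing step by step:
a_1 = 19
a_2 = 91
a_3 = 379
a_4 = 1531


a_4 = 1531


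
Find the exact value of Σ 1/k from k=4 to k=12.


Σₖ₌4^12 1/k = 1/4 + 1/5 + 1/6 + 1/7 + 1/8 + 1/9 + 1/10 + 1/11 + 1/12
= 35201/27720
≈ 1.2699

Sum = 35201/27720 ≈ 1.2699


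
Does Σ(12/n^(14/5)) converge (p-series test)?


p-series test: Σ c/n^p converges if p > 1, diverges if p ≤ 1 (constant c > 0 doesn't affect convergence).
p = 14/5
14/5 > 1 → CONVERGES

Converges (p = 14/5 > 1)


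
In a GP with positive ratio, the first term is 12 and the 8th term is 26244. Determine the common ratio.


r^(n-1) = aₙ/a₁
r^7 = 26244/12 = 2187
r = 2187^(1/7)
= 3

r = 3


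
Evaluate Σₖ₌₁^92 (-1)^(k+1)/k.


S = 1 - 1/2 + 1/3 - 1/4 + 1/5 - 1/6 + 1/7 - 1/8 ± ...
= 0.6877
(Full series converges to +ln(2) ≈ +0.6931)

S_92 = 0.6877


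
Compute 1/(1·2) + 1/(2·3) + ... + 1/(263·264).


1/(k(k+1)) = 1/k - 1/(k+1) (partial fractions)
Telescoping: Σ = 1 - 1/264 = 263/264

Sum = 263/264


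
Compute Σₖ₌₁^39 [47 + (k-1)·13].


aₙ = 47 + (39-1)×13 = 541
Sₙ = n(a₁+aₙ)/2 = 39×(47+541)/2
= 39×588/2 = 11466

S_39 = 11466


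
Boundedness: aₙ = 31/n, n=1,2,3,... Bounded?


a₁ = 31, a₂ = 31/2, a₃ = 31/3, ...
0 < aₙ ≤ 31 for all n ≥ 1
Lower bound: 0, Upper bound: 31
The sequence IS bounded

Bounded (0 < aₙ ≤ 31)


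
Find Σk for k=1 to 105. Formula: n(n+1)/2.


n(n+1)/2 = 105×106/2 = 11130/2 = 5565

Σk = 5565


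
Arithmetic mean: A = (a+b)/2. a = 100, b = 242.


AM = (100 + 242)/2 = 342/2 = 171

AM = 171


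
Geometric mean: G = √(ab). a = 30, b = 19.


GM = √(30×19) = √570 = 23.8747

GM = 23.8747


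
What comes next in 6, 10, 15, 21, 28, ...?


Pattern: triangular numbers: n(n+1)/2
Terms: 6, 10, 15, 21, 28
Next term = 36

Next term = 36


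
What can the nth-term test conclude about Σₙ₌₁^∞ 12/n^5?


lim(n→∞) 12/n^5 = 0
lim aₙ = 0 → nth-term test is INCONCLUSIVE
(Need other tests; this is actually a convergent p-series with p=5 > 1)

Inconclusive (lim aₙ = 0; need another test)


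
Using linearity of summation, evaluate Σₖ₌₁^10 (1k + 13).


Σ(1k+13) = 1·Σk + 13·n
= 1·55 + 13·10
= 55 + 130 = 185

Σ = 185


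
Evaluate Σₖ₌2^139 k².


Σₖ₌2^139 k² = Σₖ₌₁^139 k² − Σₖ₌₁^1 k²
= 139·140·279/6 − 1·2·3/6
= 904890 − 1 = 904889

Σk² = 904889


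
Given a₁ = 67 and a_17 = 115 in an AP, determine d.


d = (aₙ - a₁)/(n-1)
= (115 - 67)/(17-1)
= 48/16 = 3

d = 3


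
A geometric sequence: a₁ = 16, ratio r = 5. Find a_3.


aₙ = a₁·r^(n-1)
= 16×5^2
= 16×25
= 400

a_3 = 400


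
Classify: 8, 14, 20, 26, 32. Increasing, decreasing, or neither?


Differences: 6, 6, 6, 6
All differences > 0 → strictly INCREASING

Monotonically increasing


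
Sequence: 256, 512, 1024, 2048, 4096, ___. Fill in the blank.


Pattern: powers of 2: 2ⁿ
Terms: 256, 512, 1024, 2048, 4096
Next term = 8192

Next term = 8192


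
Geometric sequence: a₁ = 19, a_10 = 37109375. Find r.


r^(n-1) = aₙ/a₁
r^9 = 37109375/19 = 1953125
r = 1953125^(1/9)
= 5

r = 5


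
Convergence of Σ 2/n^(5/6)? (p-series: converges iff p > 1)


p-series test: Σ c/n^p converges if p > 1, diverges if p ≤ 1 (constant c > 0 doesn't affect convergence).
p = 5/6
5/6 ≤ 1 → DIVERGES

Diverges (p = 5/6 ≤ 1)


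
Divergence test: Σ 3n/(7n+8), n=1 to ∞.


lim(n→∞) 3n/(7n+8) = 3/7 = 3/7  (divide numerator and denominator by n)
lim aₙ = 3/7 ≠ 0 → series DIVERGES

Diverges (lim aₙ = 3/7 ≠ 0)


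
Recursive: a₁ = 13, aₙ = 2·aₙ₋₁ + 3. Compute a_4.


Computing step by step:
a_1 = 13
a_2 = 29
a_3 = 61
a_4 = 125


a_4 = 125


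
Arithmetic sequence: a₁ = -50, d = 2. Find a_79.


aₙ = a₁ + (n-1)d
= -50 + (79-1)×2
= -50 + 156
= 106

a_79 = 106


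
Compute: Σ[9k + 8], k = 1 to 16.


Σ(9k+8) = 9·Σk + 8·n
= 9·136 + 8·16
= 1224 + 128 = 1352

Σ = 1352


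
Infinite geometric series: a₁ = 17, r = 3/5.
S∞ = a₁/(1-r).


S∞ = a₁/(1-r) = 17/(1 - 3/5)
= 17/(2/5)
= 85/2

S∞ = 85/2


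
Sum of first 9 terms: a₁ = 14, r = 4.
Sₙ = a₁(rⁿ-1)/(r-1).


Sₙ = 14×(4^9 - 1)/(4 - 1)
= 14×(262144 - 1)/3
= 14×262143/3
= 1223334

S_9 = 1223334


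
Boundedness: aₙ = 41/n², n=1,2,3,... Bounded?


a₁ = 41, a₂ = 41/4, a₃ = 41/9, ...
0 < aₙ ≤ 41 for all n ≥ 1
The sequence IS bounded

Bounded (0 < aₙ ≤ 41)


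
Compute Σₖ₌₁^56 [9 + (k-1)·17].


aₙ = 9 + (56-1)×17 = 944
Sₙ = n(a₁+aₙ)/2 = 56×(9+944)/2
= 56×953/2 = 26684

S_56 = 26684


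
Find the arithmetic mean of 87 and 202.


AM = (87 + 202)/2 = 289/2 = 144.5

AM = 144.5


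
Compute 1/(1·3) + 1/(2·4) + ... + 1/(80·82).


1/(k(k+2)) = (1/2)·(1/k - 1/(k+2)) (partial fractions)
Telescoping: Σ = (1/2)·(1 + 1/2 - 1/81 - 1/82) = 2450/3321

Sum = 2450/3321


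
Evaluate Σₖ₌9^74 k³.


Σₖ₌9^74 k³ = [74·75/2]² − [8·9/2]²
= 7700625 − 1296 = 7699329

Σk³ = 7699329


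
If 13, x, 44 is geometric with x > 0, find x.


GM = √(13×44) = √572 = 23.9165

GM = 23.9165


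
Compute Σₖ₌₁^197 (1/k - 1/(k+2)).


Telescoping with gap 2: two head and two tail terms survive.
= (1 + 1/2) - (1/198 + 1/199)
= 3/2 - 1/198 - 1/199 = 29353/19701

Sum = 29353/19701


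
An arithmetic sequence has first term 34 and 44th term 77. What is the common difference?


d = (aₙ - a₁)/(n-1)
= (77 - 34)/(44-1)
= 43/43 = 1

d = 1


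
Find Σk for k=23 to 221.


Σₖ₌23^221 k = Σₖ₌₁^221 k − Σₖ₌₁^22 k
= 221·222/2 − 22·23/2
= 24531 − 253 = 24278

Σk = 24278


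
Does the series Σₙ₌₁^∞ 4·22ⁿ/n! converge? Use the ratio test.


aₙ = 4·22^n/n!
a_{n+1}/aₙ = 22^(n+1)/(n+1)! × n!/22^n  (constant 4 cancels)
= 22/(n+1)
L = lim(n→∞) 22/(n+1) = 0
L < 1 → series CONVERGES

Converges (ratio test: L = 0 < 1)


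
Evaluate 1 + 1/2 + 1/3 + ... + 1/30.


H_30 = 1/1 + 1/2 + 1/3 + ... + 1/30
= 9304682830147/2329089562800
≈ 3.995

H_30 = 9304682830147/2329089562800 ≈ 3.995


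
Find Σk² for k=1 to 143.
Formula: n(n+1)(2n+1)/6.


n = 143
n(n+1)(2n+1)/6 = 143×144×287/6
= 5909904/6 = 984984

Σk² = 984984


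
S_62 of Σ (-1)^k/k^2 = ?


S = -1 + 1/4 - 1/9 + 1/16 - 1/25 + 1/36 - 1/49 + 1/64 ± ...
= -0.8223
(Full series converges to -π²/12 ≈ -0.8225)

S_62 = -0.8223


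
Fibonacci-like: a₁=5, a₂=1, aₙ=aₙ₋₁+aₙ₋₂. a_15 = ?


Computing iteratively: 5, 1, 6, 7, 13, 20, 33, 53, 86, 139, 225, 364, ...
a_15 = 1542

a_15 = 1542


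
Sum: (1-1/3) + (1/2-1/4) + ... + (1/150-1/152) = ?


Telescoping with gap 2: two head and two tail terms survive.
= (1 + 1/2) - (1/151 + 1/152)
= 3/2 - 1/151 - 1/152 = 34125/22952

Sum = 34125/22952


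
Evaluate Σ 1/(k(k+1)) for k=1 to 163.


1/(k(k+1)) = 1/k - 1/(k+1) (partial fractions)
Telescoping: Σ = 1 - 1/164 = 163/164

Sum = 163/164


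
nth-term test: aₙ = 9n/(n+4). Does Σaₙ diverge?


lim(n→∞) 9n/(n+4) = 9/1 = 9  (divide numerator and denominator by n)
lim aₙ = 9 ≠ 0 → series DIVERGES

Diverges (lim aₙ = 9 ≠ 0)


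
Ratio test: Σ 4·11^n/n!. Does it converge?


aₙ = 4·11^n/n!
a_{n+1}/aₙ = 11^(n+1)/(n+1)! × n!/11^n  (constant 4 cancels)
= 11/(n+1)
L = lim(n→∞) 11/(n+1) = 0
L < 1 → series CONVERGES

Converges (ratio test: L = 0 < 1)


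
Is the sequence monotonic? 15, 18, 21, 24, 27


Differences: 3, 3, 3, 3
All differences > 0 → strictly INCREASING

Monotonically increasing


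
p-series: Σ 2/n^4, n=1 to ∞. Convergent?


p-series test: Σ c/n^p converges if p > 1, diverges if p ≤ 1 (constant c > 0 doesn't affect convergence).
p = 4
4 > 1 → CONVERGES

Converges (p = 4 > 1)


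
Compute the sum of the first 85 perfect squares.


n = 85
n(n+1)(2n+1)/6 = 85×86×171/6
= 1250010/6 = 208335

Σk² = 208335


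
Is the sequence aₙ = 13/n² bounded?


a₁ = 13, a₂ = 13/4, a₃ = 13/9, ...
0 < aₙ ≤ 13 for all n ≥ 1
The sequence IS bounded

Bounded (0 < aₙ ≤ 13)


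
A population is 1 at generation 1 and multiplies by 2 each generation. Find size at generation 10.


aₙ = a₁·r^(n-1)
= 1×2^9
= 1×512
= 512

a_10 = 512


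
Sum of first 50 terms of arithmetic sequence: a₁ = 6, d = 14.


aₙ = 6 + (50-1)×14 = 692
Sₙ = n(a₁+aₙ)/2 = 50×(6+692)/2
= 50×698/2 = 17450

S_50 = 17450


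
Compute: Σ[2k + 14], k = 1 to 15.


Σ(2k+14) = 2·Σk + 14·n
= 2·120 + 14·15
= 240 + 210 = 450

Σ = 450


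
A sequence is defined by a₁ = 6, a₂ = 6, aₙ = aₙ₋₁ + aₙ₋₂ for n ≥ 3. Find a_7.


Computing iteratively: 6, 6, 12, 18, 30, 48, 78
a_7 = 78

a_7 = 78


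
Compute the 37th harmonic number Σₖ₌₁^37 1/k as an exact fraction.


H_37 = 1/1 + 1/2 + 1/3 + ... + 1/37
= 2040798836801833/485721041551200
≈ 4.2016

H_37 = 2040798836801833/485721041551200 ≈ 4.2016


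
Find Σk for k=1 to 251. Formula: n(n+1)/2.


n(n+1)/2 = 251×252/2 = 63252/2 = 31626

Σk = 31626


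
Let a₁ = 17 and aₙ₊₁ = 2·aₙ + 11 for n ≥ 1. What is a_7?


Computing step by step:
a_1 = 17
a_2 = 45
a_3 = 101
a_4 = 213
a_5 = 437
a_6 = 885
a_7 = 1781


a_7 = 1781


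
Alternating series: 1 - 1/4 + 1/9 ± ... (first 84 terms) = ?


S = 1 - 1/4 + 1/9 - 1/16 + 1/25 - 1/36 + 1/49 - 1/64 ± ...
= 0.8224
(Full series converges to +π²/12 ≈ +0.8225)

S_84 = 0.8224


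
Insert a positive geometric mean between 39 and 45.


GM = √(39×45) = √1755 = 41.8927

GM = 41.8927


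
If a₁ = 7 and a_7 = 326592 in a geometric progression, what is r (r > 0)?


r^(n-1) = aₙ/a₁
r^6 = 326592/7 = 46656
r = 46656^(1/6)
= ±6; taking r > 0 gives r = 6

r = 6


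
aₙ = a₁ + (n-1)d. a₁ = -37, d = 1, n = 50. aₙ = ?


aₙ = a₁ + (n-1)d
= -37 + (50-1)×1
= -37 + 49
= 12

a_50 = 12


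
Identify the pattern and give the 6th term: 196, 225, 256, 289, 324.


Pattern: perfect squares: n²
Terms: 196, 225, 256, 289, 324
Next term = 361

Next term = 361


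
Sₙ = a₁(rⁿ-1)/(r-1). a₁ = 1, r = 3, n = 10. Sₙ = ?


Sₙ = 1×(3^10 - 1)/(3 - 1)
= 1×(59049 - 1)/2
= 1×59048/2
= 29524

S_10 = 29524


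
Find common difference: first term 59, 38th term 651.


d = (aₙ - a₁)/(n-1)
= (651 - 59)/(38-1)
= 592/37 = 16

d = 16


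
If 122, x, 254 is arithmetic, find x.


AM = (122 + 254)/2 = 376/2 = 188

AM = 188


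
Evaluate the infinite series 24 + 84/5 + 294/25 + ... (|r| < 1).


S∞ = a₁/(1-r) = 24/(1 - 7/10)
= 24/(3/10)
= 80

S∞ = 80


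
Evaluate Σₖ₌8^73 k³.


Σₖ₌8^73 k³ = [73·74/2]² − [7·8/2]²
= 7295401 − 784 = 7294617

Σk³ = 7294617


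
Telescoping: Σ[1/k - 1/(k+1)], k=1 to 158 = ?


Telescoping: adjacent terms cancel.
= 1/1 - 1/159
= 1 - 1/159 = 158/159

Sum = 158/159


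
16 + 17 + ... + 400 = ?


Σₖ₌16^400 k = Σₖ₌₁^400 k − Σₖ₌₁^15 k
= 400·401/2 − 15·16/2
= 80200 − 120 = 80080

Σk = 80080


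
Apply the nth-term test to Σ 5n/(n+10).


lim(n→∞) 5n/(n+10) = 5/1 = 5  (divide numerator and denominator by n)
lim aₙ = 5 ≠ 0 → series DIVERGES

Diverges (lim aₙ = 5 ≠ 0)


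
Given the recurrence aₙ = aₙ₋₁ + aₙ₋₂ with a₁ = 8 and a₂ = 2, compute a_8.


Computing iteratively: 8, 2, 10, 12, 22, 34, 56, 90
a_8 = 90

a_8 = 90


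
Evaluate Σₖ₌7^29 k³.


Σₖ₌7^29 k³ = [29·30/2]² − [6·7/2]²
= 189225 − 441 = 188784

Σk³ = 188784


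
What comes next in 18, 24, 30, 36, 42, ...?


Pattern: arithmetic (d=6)
Terms: 18, 24, 30, 36, 42
Next term = 48

Next term = 48


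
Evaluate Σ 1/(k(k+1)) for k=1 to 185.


1/(k(k+1)) = 1/k - 1/(k+1) (partial fractions)
Telescoping: Σ = 1 - 1/186 = 185/186

Sum = 185/186


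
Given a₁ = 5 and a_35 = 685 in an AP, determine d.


d = (aₙ - a₁)/(n-1)
= (685 - 5)/(35-1)
= 680/34 = 20

d = 20


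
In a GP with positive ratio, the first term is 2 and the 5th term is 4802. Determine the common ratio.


r^(n-1) = aₙ/a₁
r^4 = 4802/2 = 2401
r = 2401^(1/4)
= ±7; taking r > 0 gives r = 7

r = 7


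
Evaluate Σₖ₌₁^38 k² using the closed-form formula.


n = 38
n(n+1)(2n+1)/6 = 38×39×77/6
= 114114/6 = 19019

Σk² = 19019


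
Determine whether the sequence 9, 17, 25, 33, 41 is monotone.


Differences: 8, 8, 8, 8
All differences > 0 → strictly INCREASING

Monotonically increasing


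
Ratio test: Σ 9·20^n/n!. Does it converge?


aₙ = 9·20^n/n!
a_{n+1}/aₙ = 20^(n+1)/(n+1)! × n!/20^n  (constant 9 cancels)
= 20/(n+1)
L = lim(n→∞) 20/(n+1) = 0
L < 1 → series CONVERGES

Converges (ratio test: L = 0 < 1)


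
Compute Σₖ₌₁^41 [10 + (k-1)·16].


aₙ = 10 + (41-1)×16 = 650
Sₙ = n(a₁+aₙ)/2 = 41×(10+650)/2
= 41×660/2 = 13530

S_41 = 13530


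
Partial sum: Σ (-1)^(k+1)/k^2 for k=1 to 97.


S = 1 - 1/4 + 1/9 - 1/16 + 1/25 - 1/36 + 1/49 - 1/64 ± ...
= 0.8225
(Full series converges to +π²/12 ≈ +0.8225)

S_97 = 0.8225


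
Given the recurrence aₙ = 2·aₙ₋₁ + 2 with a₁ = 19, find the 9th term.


Computing step by step:
a_1 = 19
a_2 = 40
a_3 = 82
a_4 = 166
a_5 = 334
a_6 = 670
a_7 = 1342
a_8 = 2686
a_9 = 5374


a_9 = 5374


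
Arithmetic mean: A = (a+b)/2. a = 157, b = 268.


AM = (157 + 268)/2 = 425/2 = 212.5

AM = 212.5


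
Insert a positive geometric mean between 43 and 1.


GM = √(43×1) = √43 = 6.5574

GM = 6.5574


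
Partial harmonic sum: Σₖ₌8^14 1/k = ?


Σₖ₌8^14 1/k = 1/8 + 1/9 + 1/10 + 1/11 + 1/12 + 1/13 + 1/14
= 237371/360360
≈ 0.6587

Sum = 237371/360360 ≈ 0.6587


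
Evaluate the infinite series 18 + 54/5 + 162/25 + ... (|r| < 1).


S∞ = a₁/(1-r) = 18/(1 - 3/5)
= 18/(2/5)
= 45

S∞ = 45


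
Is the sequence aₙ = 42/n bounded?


a₁ = 42, a₂ = 42/2, a₃ = 42/3, ...
0 < aₙ ≤ 42 for all n ≥ 1
Lower bound: 0, Upper bound: 42
The sequence IS bounded

Bounded (0 < aₙ ≤ 42)


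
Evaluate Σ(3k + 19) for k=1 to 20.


Σ(3k+19) = 3·Σk + 19·n
= 3·210 + 19·20
= 630 + 380 = 1010

Σ = 1010


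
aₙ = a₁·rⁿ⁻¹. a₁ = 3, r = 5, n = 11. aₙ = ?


aₙ = a₁·r^(n-1)
= 3×5^10
= 3×9765625
= 29296875

a_11 = 29296875


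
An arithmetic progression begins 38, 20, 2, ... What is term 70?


aₙ = a₁ + (n-1)d
= 38 + (70-1)×-18
= 38 - 1242
= -1204

a_70 = -1204


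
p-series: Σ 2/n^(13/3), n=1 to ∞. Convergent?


p-series test: Σ c/n^p converges if p > 1, diverges if p ≤ 1 (constant c > 0 doesn't affect convergence).
p = 13/3
13/3 > 1 → CONVERGES

Converges (p = 13/3 > 1)


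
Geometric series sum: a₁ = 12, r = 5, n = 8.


Sₙ = 12×(5^8 - 1)/(5 - 1)
= 12×(390625 - 1)/4
= 12×390624/4
= 1171872

S_8 = 1171872


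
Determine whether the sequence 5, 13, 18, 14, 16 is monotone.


Differences: 8, 5, -4, 2
Difference at position 1 is +8 (> 0) but position 3 is -4 (< 0) — sequence both rises and falls
→ NOT monotonic

Not monotonic


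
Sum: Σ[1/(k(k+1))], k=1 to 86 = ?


1/(k(k+1)) = 1/k - 1/(k+1) (partial fractions)
Telescoping: Σ = 1 - 1/87 = 86/87

Sum = 86/87


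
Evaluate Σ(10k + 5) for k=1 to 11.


Σ(10k+5) = 10·Σk + 5·n
= 10·66 + 5·11
= 660 + 55 = 715

Σ = 715


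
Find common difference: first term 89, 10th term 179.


d = (aₙ - a₁)/(n-1)
= (179 - 89)/(10-1)
= 90/9 = 10

d = 10


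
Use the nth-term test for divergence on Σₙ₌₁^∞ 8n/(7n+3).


lim(n→∞) 8n/(7n+3) = 8/7 = 8/7  (divide numerator and denominator by n)
lim aₙ = 8/7 ≠ 0 → series DIVERGES

Diverges (lim aₙ = 8/7 ≠ 0)


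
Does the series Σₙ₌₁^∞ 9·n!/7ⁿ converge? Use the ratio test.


aₙ = 9·n!/7^n
a_{n+1}/aₙ = (n+1)!/7^(n+1) × 7^n/n!  (constant 9 cancels)
= (n+1)/7
L = lim(n→∞) (n+1)/7 = ∞
L > 1 → series DIVERGES

Diverges (ratio test: L = ∞ > 1)


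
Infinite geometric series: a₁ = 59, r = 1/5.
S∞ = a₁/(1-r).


S∞ = a₁/(1-r) = 59/(1 - 1/5)
= 59/(4/5)
= 295/4

S∞ = 295/4


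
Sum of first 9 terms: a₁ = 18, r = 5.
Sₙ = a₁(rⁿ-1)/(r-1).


Sₙ = 18×(5^9 - 1)/(5 - 1)
= 18×(1953125 - 1)/4
= 18×1953124/4
= 8789058

S_9 = 8789058


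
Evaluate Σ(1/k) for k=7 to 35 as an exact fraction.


Σₖ₌7^35 1/k = 1/7 + 1/8 + 1/9 + ... + 1/35
= 22274660489989/13127595717600
≈ 1.6968

Sum = 22274660489989/13127595717600 ≈ 1.6968


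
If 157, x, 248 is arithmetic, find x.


AM = (157 + 248)/2 = 405/2 = 202.5

AM = 202.5


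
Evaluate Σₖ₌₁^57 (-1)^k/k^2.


S = -1 + 1/4 - 1/9 + 1/16 - 1/25 + 1/36 - 1/49 + 1/64 ± ...
= -0.8226
(Full series converges to -π²/12 ≈ -0.8225)

S_57 = -0.8226


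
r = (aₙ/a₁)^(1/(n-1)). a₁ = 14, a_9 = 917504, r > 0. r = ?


r^(n-1) = aₙ/a₁
r^8 = 917504/14 = 65536
r = 65536^(1/8)
= ±4; taking r > 0 gives r = 4

r = 4


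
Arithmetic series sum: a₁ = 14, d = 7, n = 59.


aₙ = 14 + (59-1)×7 = 420
Sₙ = n(a₁+aₙ)/2 = 59×(14+420)/2
= 59×434/2 = 12803

S_59 = 12803


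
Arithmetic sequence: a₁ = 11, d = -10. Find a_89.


aₙ = a₁ + (n-1)d
= 11 + (89-1)×-10
= 11 - 880
= -869

a_89 = -869


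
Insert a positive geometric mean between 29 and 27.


GM = √(29×27) = √783 = 27.9821

GM = 27.9821


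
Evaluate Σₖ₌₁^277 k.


n(n+1)/2 = 277×278/2 = 77006/2 = 38503

Σk = 38503


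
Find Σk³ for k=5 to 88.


Σₖ₌5^88 k³ = [88·89/2]² − [4·5/2]²
= 15335056 − 100 = 15334956

Σk³ = 15334956


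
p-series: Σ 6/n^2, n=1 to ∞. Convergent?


p-series test: Σ c/n^p converges if p > 1, diverges if p ≤ 1 (constant c > 0 doesn't affect convergence).
p = 2
2 > 1 → CONVERGES

Converges (p = 2 > 1)


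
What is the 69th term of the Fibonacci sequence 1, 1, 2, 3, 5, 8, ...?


Fibonacci sequence: 1, 1, 2, 3, 5, 8, 13, 21, 34, 55, 89, ...
F(69) = 117669030460994

F(69) = 117669030460994


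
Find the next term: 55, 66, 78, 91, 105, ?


Pattern: triangular numbers: n(n+1)/2
Terms: 55, 66, 78, 91, 105
Next term = 120

Next term = 120


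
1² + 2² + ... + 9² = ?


n = 9
n(n+1)(2n+1)/6 = 9×10×19/6
= 1710/6 = 285

Σk² = 285


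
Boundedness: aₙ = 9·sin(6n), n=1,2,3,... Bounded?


For all n, -1 ≤ sin(6n) ≤ 1, so -9 ≤ 9·sin(6n) ≤ 9
Lower bound: -9, Upper bound: 9
The sequence IS bounded

Bounded (-9 ≤ aₙ ≤ 9)


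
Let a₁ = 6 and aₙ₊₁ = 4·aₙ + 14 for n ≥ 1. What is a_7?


Computing step by step:
a_1 = 6
a_2 = 38
a_3 = 166
a_4 = 678
a_5 = 2726
a_6 = 10918
a_7 = 43686


a_7 = 43686


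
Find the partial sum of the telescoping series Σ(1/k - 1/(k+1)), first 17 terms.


Telescoping: adjacent terms cancel.
= 1/1 - 1/18
= 1 - 1/18 = 17/18

Sum = 17/18


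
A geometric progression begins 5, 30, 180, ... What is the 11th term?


aₙ = a₁·r^(n-1)
= 5×6^10
= 5×60466176
= 302330880

a_11 = 302330880


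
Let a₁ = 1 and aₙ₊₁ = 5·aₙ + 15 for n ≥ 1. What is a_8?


Computing step by step:
a_1 = 1
a_2 = 20
a_3 = 115
a_4 = 590
a_5 = 2965
a_6 = 14840
a_7 = 74215
a_8 = 371090


a_8 = 371090


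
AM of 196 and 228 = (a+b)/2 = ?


AM = (196 + 228)/2 = 424/2 = 212

AM = 212


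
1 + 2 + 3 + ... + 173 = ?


n(n+1)/2 = 173×174/2 = 30102/2 = 15051

Σk = 15051


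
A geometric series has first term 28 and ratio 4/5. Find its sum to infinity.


S∞ = a₁/(1-r) = 28/(1 - 4/5)
= 28/(1/5)
= 140

S∞ = 140


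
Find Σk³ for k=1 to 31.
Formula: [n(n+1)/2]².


n(n+1)/2 = 31×32/2 = 496
Σk³ = 496² = 246016

Σk³ = 246016


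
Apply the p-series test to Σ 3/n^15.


p-series test: Σ c/n^p converges if p > 1, diverges if p ≤ 1 (constant c > 0 doesn't affect convergence).
p = 15
15 > 1 → CONVERGES

Converges (p = 15 > 1)


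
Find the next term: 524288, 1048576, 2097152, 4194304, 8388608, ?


Pattern: powers of 2: 2ⁿ
Terms: 524288, 1048576, 2097152, 4194304, 8388608
Next term = 16777216

Next term = 16777216


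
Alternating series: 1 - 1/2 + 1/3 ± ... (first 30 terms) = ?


S = 1 - 1/2 + 1/3 - 1/4 + 1/5 - 1/6 + 1/7 - 1/8 ± ...
= 0.6768
(Full series converges to +ln(2) ≈ +0.6931)

S_30 = 0.6768


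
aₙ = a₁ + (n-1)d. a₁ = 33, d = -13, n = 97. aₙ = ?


aₙ = a₁ + (n-1)d
= 33 + (97-1)×-13
= 33 - 1248
= -1215

a_97 = -1215


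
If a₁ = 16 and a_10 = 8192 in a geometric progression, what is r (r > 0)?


r^(n-1) = aₙ/a₁
r^9 = 8192/16 = 512
r = 512^(1/9)
= 2

r = 2


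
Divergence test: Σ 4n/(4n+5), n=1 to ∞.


lim(n→∞) 4n/(4n+5) = 4/4 = 1  (divide numerator and denominator by n)
lim aₙ = 1 ≠ 0 → series DIVERGES

Diverges (lim aₙ = 1 ≠ 0)


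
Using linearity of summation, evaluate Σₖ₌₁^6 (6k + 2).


Σ(6k+2) = 6·Σk + 2·n
= 6·21 + 2·6
= 126 + 12 = 138

Σ = 138


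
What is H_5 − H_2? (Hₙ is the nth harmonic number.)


Σₖ₌3^5 1/k = 1/3 + 1/4 + 1/5
= 47/60
≈ 0.7833

Sum = 47/60 ≈ 0.7833


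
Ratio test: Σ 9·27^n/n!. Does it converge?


aₙ = 9·27^n/n!
a_{n+1}/aₙ = 27^(n+1)/(n+1)! × n!/27^n  (constant 9 cancels)
= 27/(n+1)
L = lim(n→∞) 27/(n+1) = 0
L < 1 → series CONVERGES

Converges (ratio test: L = 0 < 1)


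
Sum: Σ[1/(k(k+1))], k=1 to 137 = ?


1/(k(k+1)) = 1/k - 1/(k+1) (partial fractions)
Telescoping: Σ = 1 - 1/138 = 137/138

Sum = 137/138


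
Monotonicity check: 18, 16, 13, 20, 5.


Differences: -2, -3, 7, -15
Difference at position 3 is +7 (> 0) but position 1 is -2 (< 0) — sequence both rises and falls
→ NOT monotonic

Not monotonic


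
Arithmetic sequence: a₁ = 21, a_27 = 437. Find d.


d = (aₙ - a₁)/(n-1)
= (437 - 21)/(27-1)
= 416/26 = 16

d = 16


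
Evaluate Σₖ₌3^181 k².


Σₖ₌3^181 k² = Σₖ₌₁^181 k² − Σₖ₌₁^2 k²
= 181·182·363/6 − 2·3·5/6
= 1992991 − 5 = 1992986

Σk² = 1992986


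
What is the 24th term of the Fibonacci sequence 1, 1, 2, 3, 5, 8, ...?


Fibonacci sequence: 1, 1, 2, 3, 5, 8, 13, 21, 34, 55, 89, ...
F(24) = 46368

F(24) = 46368


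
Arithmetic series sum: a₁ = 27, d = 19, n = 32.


aₙ = 27 + (32-1)×19 = 616
Sₙ = n(a₁+aₙ)/2 = 32×(27+616)/2
= 32×643/2 = 10288

S_32 = 10288


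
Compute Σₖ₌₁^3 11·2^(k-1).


Sₙ = 11×(2^3 - 1)/(2 - 1)
= 11×(8 - 1)/1
= 11×7/1
= 77

S_3 = 77


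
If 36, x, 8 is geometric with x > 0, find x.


GM = √(36×8) = √288 = 16.9706

GM = 16.9706


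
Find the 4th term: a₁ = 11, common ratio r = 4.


aₙ = a₁·r^(n-1)
= 11×4^3
= 11×64
= 704

a_4 = 704


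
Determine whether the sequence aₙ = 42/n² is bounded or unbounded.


a₁ = 42, a₂ = 42/4, a₃ = 42/9, ...
0 < aₙ ≤ 42 for all n ≥ 1
The sequence IS bounded

Bounded (0 < aₙ ≤ 42)


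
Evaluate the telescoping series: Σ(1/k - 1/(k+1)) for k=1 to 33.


Telescoping: adjacent terms cancel.
= 1/1 - 1/34
= 1 - 1/34 = 33/34

Sum = 33/34


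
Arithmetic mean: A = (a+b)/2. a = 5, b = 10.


AM = (5 + 10)/2 = 15/2 = 7.5

AM = 7.5


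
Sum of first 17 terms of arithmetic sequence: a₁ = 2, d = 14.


aₙ = 2 + (17-1)×14 = 226
Sₙ = n(a₁+aₙ)/2 = 17×(2+226)/2
= 17×228/2 = 1938

S_17 = 1938


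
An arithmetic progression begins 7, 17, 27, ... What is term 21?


aₙ = a₁ + (n-1)d
= 7 + (21-1)×10
= 7 + 200
= 207

a_21 = 207


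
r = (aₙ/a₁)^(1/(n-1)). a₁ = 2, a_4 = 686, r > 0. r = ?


r^(n-1) = aₙ/a₁
r^3 = 686/2 = 343
r = 343^(1/3)
= 7

r = 7


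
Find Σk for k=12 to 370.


Σₖ₌12^370 k = Σₖ₌₁^370 k − Σₖ₌₁^11 k
= 370·371/2 − 11·12/2
= 68635 − 66 = 68569

Σk = 68569


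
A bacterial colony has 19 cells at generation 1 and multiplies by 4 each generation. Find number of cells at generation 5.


aₙ = a₁·r^(n-1)
= 19×4^4
= 19×256
= 4864

a_5 = 4864


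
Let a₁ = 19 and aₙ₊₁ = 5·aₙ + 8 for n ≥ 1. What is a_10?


Computing step by step:
a_1 = 19
a_2 = 103
a_3 = 523
a_4 = 2623
a_5 = 13123
a_6 = 65623
a_7 = 328123
a_8 = 1640623
a_9 = 8203123
a_10 = 41015623


a_10 = 41015623


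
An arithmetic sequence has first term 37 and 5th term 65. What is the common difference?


d = (aₙ - a₁)/(n-1)
= (65 - 37)/(5-1)
= 28/4 = 7

d = 7


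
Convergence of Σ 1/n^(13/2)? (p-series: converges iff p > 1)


p-series test: Σ c/n^p converges if p > 1, diverges if p ≤ 1 (constant c > 0 doesn't affect convergence).
p = 13/2
13/2 > 1 → CONVERGES

Converges (p = 13/2 > 1)


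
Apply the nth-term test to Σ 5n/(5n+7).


lim(n→∞) 5n/(5n+7) = 5/5 = 1  (divide numerator and denominator by n)
lim aₙ = 1 ≠ 0 → series DIVERGES

Diverges (lim aₙ = 1 ≠ 0)


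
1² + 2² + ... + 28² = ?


n = 28
n(n+1)(2n+1)/6 = 28×29×57/6
= 46284/6 = 7714

Σk² = 7714


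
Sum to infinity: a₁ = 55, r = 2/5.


S∞ = a₁/(1-r) = 55/(1 - 2/5)
= 55/(3/5)
= 275/3

S∞ = 275/3


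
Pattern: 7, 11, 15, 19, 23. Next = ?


Pattern: arithmetic (d=4)
Terms: 7, 11, 15, 19, 23
Next term = 27

Next term = 27


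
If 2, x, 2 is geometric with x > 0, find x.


GM = √(2×2) = √4 = 2

GM = 2


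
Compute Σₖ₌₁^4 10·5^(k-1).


Sₙ = 10×(5^4 - 1)/(5 - 1)
= 10×(625 - 1)/4
= 10×624/4
= 1560

S_4 = 1560


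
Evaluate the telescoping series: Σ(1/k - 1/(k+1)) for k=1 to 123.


Telescoping: adjacent terms cancel.
= 1/1 - 1/124
= 1 - 1/124 = 123/124

Sum = 123/124


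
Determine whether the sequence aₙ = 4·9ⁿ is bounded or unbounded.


aₙ = 4·9ⁿ → as n→∞, aₙ→∞ (since base 9 > 1)
No finite upper bound exists
The sequence is UNBOUNDED

Unbounded (aₙ → ∞ as n → ∞)


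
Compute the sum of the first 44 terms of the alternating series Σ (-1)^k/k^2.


S = -1 + 1/4 - 1/9 + 1/16 - 1/25 + 1/36 - 1/49 + 1/64 ± ...
= -0.8222
(Full series converges to -π²/12 ≈ -0.8225)

S_44 = -0.8222


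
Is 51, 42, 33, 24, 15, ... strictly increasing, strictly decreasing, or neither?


Differences: -9, -9, -9, -9
All differences < 0 → strictly DECREASING

Monotonically decreasing


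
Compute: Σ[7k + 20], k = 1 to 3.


Σ(7k+20) = 7·Σk + 20·n
= 7·6 + 20·3
= 42 + 60 = 102

Σ = 102


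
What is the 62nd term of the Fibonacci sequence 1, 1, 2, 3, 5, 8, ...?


Fibonacci sequence: 1, 1, 2, 3, 5, 8, 13, 21, 34, 55, 89, ...
F(62) = 4052739537881

F(62) = 4052739537881


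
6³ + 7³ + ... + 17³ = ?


Σₖ₌6^17 k³ = [17·18/2]² − [5·6/2]²
= 23409 − 225 = 23184

Σk³ = 23184


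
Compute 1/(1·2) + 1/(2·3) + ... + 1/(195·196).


1/(k(k+1)) = 1/k - 1/(k+1) (partial fractions)
Telescoping: Σ = 1 - 1/196 = 195/196

Sum = 195/196


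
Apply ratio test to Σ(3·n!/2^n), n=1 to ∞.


aₙ = 3·n!/2^n
a_{n+1}/aₙ = (n+1)!/2^(n+1) × 2^n/n!  (constant 3 cancels)
= (n+1)/2
L = lim(n→∞) (n+1)/2 = ∞
L > 1 → series DIVERGES

Diverges (ratio test: L = ∞ > 1)


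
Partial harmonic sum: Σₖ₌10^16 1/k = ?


Σₖ₌10^16 1/k = 1/10 + 1/11 + 1/12 + 1/13 + 1/14 + 1/15 + 1/16
= 8837/16016
≈ 0.5518

Sum = 8837/16016 ≈ 0.5518


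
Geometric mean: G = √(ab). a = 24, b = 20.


GM = √(24×20) = √480 = 21.9089

GM = 21.9089


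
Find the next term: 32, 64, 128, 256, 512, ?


Pattern: powers of 2: 2ⁿ
Terms: 32, 64, 128, 256, 512
Next term = 1024

Next term = 1024


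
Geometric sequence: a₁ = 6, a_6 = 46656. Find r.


r^(n-1) = aₙ/a₁
r^5 = 46656/6 = 7776
r = 7776^(1/5)
= 6

r = 6


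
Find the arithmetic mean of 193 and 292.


AM = (193 + 292)/2 = 485/2 = 242.5

AM = 242.5


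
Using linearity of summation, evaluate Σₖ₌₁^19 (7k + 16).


Σ(7k+16) = 7·Σk + 16·n
= 7·190 + 16·19
= 1330 + 304 = 1634

Σ = 1634


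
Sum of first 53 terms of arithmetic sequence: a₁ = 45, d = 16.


aₙ = 45 + (53-1)×16 = 877
Sₙ = n(a₁+aₙ)/2 = 53×(45+877)/2
= 53×922/2 = 24433

S_53 = 24433


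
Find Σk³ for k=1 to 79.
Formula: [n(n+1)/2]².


n(n+1)/2 = 79×80/2 = 3160
Σk³ = 3160² = 9985600

Σk³ = 9985600


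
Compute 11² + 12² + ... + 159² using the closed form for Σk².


Σₖ₌11^159 k² = Σₖ₌₁^159 k² − Σₖ₌₁^10 k²
= 159·160·319/6 − 10·11·21/6
= 1352560 − 385 = 1352175

Σk² = 1352175


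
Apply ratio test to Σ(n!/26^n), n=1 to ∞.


aₙ = n!/26^n
a_{n+1}/aₙ = (n+1)!/26^(n+1) × 26^n/n!
= (n+1)/26
L = lim(n→∞) (n+1)/26 = ∞
L > 1 → series DIVERGES

Diverges (ratio test: L = ∞ > 1)


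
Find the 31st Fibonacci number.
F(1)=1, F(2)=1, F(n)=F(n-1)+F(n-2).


Fibonacci sequence: 1, 1, 2, 3, 5, 8, 13, 21, 34, 55, 89, ...
F(31) = 1346269

F(31) = 1346269


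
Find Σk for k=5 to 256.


Σₖ₌5^256 k = Σₖ₌₁^256 k − Σₖ₌₁^4 k
= 256·257/2 − 4·5/2
= 32896 − 10 = 32886

Σk = 32886


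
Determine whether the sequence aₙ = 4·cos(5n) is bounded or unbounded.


For all n, -1 ≤ cos(5n) ≤ 1, so -4 ≤ 4·cos(5n) ≤ 4
Lower bound: -4, Upper bound: 4
The sequence IS bounded

Bounded (-4 ≤ aₙ ≤ 4)
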